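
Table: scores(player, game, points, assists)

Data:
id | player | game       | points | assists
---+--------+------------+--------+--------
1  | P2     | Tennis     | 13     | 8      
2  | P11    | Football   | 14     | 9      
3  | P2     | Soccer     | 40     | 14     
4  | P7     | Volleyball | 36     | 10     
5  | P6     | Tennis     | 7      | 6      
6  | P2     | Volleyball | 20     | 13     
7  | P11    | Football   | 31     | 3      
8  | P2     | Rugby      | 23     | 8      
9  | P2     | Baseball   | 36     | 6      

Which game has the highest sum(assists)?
SELECT game, SUM(assists) as val
FROM scores
GROUP BY game
ORDER BY val DESC
LIMIT 1

Result: Volleyball with sum(assists) = 23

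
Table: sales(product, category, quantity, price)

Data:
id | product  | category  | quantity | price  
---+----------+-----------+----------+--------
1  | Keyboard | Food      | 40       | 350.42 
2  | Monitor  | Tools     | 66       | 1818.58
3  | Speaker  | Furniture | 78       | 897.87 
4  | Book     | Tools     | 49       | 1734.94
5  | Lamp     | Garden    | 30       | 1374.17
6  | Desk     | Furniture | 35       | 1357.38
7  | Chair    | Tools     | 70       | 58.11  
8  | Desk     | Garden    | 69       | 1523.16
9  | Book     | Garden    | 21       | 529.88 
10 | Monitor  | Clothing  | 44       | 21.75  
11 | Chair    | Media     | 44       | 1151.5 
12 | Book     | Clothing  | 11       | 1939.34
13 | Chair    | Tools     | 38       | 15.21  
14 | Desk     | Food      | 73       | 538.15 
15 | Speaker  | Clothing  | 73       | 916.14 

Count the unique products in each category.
SELECT category, COUNT(DISTINCT product)
FROM sales
GROUP BY category

Result:
  Clothing: 3 distinct
  Food: 2 distinct
  Furniture: 2 distinct
  Garden: 3 distinct
  Media: 1 distinct
  Tools: 3 distinct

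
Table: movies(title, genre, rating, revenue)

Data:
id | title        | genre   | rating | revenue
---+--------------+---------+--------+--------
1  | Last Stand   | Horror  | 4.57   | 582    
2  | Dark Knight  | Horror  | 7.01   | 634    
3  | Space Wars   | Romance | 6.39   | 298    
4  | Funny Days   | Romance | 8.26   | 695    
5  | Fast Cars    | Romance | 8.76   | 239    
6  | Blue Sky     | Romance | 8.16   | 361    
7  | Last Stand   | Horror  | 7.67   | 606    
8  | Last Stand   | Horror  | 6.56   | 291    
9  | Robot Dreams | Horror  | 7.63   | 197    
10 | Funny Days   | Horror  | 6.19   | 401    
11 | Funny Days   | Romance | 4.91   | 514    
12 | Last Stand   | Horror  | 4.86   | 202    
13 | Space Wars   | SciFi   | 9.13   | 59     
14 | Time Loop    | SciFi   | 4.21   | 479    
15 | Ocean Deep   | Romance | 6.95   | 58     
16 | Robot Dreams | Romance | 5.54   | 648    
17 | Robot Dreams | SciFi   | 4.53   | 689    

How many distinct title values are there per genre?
SELECT genre, COUNT(DISTINCT title)
FROM movies
GROUP BY genre

Result:
  Horror: 4 distinct
  Romance: 6 distinct
  SciFi: 3 distinct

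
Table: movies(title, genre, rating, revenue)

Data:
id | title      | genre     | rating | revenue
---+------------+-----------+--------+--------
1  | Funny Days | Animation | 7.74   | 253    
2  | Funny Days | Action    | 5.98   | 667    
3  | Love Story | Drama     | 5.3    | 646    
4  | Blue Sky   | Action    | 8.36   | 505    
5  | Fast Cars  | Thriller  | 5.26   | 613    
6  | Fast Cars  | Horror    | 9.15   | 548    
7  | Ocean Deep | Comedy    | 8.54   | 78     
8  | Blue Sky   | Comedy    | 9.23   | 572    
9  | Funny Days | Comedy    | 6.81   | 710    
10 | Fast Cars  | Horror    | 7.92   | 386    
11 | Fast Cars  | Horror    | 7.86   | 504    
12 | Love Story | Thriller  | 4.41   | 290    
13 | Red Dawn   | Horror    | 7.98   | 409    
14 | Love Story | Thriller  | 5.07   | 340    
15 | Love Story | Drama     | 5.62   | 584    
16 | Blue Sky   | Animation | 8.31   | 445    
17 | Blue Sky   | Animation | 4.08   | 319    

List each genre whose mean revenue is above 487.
SELECT genre, AVG(revenue)
FROM movies
GROUP BY genre
HAVING AVG(revenue) > 487

Result:
  Action: avg=586.00
  Drama: avg=615.00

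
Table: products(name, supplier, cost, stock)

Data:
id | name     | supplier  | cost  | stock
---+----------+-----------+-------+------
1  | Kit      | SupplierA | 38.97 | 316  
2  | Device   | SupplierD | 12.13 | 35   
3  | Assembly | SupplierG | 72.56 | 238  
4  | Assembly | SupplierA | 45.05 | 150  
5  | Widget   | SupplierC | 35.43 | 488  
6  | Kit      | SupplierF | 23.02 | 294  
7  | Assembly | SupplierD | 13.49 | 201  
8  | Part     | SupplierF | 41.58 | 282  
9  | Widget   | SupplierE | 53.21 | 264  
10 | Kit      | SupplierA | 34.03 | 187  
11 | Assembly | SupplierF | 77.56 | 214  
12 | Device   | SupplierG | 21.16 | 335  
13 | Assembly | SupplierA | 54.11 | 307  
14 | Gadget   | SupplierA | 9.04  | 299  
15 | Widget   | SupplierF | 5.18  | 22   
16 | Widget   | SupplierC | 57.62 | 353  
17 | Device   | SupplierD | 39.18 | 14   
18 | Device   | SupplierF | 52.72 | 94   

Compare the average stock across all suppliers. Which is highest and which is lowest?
SELECT supplier, AVG(stock)
FROM products
GROUP BY supplier
ORDER BY AVG(stock)

All groups:
  SupplierD: 83.33
  SupplierF: 181.20
  SupplierA: 251.80
  SupplierE: 264.00
  SupplierG: 286.50
  SupplierC: 420.50

Highest: SupplierC (420.50)
Lowest: SupplierD (83.33)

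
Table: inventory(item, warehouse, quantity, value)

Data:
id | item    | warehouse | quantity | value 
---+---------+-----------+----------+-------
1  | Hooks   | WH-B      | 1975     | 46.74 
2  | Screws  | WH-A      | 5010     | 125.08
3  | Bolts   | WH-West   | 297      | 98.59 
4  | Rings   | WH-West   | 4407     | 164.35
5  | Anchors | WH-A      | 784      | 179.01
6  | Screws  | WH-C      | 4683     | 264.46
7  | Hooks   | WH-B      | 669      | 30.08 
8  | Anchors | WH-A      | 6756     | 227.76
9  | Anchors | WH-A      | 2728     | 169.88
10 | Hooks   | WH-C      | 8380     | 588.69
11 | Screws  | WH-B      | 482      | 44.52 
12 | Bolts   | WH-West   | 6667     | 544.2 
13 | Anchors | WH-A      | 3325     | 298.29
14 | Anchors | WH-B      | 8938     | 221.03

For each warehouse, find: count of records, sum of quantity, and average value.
SELECT warehouse,
       COUNT(*) as cnt,
       SUM(quantity) as total_quantity,
       AVG(value) as avg_value
FROM inventory
GROUP BY warehouse

Result:
  WH-A: 5 records, 18603 total quantity, 200.00 avg value
  WH-B: 4 records, 12064 total quantity, 85.59 avg value
  WH-C: 2 records, 13063 total quantity, 426.58 avg value
  WH-West: 3 records, 11371 total quantity, 269.05 avg value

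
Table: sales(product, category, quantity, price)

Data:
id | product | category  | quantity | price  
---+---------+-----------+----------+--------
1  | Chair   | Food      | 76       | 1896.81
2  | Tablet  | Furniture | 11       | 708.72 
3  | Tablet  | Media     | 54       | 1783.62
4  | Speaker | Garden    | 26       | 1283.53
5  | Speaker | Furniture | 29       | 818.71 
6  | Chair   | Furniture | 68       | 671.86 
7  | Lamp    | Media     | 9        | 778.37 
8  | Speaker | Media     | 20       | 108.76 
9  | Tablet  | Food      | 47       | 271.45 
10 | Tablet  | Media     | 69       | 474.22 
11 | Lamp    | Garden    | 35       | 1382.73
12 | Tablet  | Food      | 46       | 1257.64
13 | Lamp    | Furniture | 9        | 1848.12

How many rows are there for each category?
SELECT category, COUNT(*) as count
FROM sales
GROUP BY category

Result:
  Food: 3
  Furniture: 4
  Garden: 2
  Media: 4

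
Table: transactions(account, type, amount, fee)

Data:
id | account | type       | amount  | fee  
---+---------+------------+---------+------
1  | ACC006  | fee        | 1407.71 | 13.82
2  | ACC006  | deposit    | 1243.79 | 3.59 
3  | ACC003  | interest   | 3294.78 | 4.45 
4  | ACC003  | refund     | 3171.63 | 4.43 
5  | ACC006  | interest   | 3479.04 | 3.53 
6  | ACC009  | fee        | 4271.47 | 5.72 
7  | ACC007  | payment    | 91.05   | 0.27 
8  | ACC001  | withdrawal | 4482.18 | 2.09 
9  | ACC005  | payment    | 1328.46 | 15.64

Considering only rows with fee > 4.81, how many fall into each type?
SELECT type, COUNT(*)
FROM transactions
WHERE fee > 4.81
GROUP BY type

Note: WHERE filters rows before grouping.

Result:
  fee: 2
  payment: 1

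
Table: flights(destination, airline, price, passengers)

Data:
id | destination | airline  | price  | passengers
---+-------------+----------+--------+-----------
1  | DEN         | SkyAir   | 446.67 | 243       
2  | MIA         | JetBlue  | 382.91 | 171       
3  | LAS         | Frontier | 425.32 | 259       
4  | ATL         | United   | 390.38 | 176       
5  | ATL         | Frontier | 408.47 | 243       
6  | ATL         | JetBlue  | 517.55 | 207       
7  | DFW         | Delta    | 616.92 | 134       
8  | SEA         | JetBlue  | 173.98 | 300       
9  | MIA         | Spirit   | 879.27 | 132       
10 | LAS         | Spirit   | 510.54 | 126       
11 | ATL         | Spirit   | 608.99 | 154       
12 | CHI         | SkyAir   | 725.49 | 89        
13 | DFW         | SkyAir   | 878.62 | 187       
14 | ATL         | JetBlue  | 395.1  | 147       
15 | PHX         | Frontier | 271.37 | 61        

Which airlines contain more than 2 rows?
SELECT airline, COUNT(*) as cnt
FROM flights
GROUP BY airline
HAVING COUNT(*) > 2

Result:
  Frontier: 3
  JetBlue: 4
  SkyAir: 3
  Spirit: 3

Note: HAVING filters groups after aggregation, WHERE filters rows before.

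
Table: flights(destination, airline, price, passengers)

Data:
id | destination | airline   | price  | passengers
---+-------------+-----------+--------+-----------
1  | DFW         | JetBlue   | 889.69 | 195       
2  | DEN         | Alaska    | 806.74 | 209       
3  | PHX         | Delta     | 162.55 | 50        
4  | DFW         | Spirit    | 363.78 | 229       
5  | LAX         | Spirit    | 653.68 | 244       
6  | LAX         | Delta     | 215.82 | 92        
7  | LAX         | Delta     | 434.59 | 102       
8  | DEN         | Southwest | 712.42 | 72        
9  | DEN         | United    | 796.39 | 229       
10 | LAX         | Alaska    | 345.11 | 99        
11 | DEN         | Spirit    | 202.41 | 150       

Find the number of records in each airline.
SELECT airline, COUNT(*) as count
FROM flights
GROUP BY airline

Result:
  Alaska: 2
  Delta: 3
  JetBlue: 1
  Southwest: 1
  Spirit: 3
  United: 1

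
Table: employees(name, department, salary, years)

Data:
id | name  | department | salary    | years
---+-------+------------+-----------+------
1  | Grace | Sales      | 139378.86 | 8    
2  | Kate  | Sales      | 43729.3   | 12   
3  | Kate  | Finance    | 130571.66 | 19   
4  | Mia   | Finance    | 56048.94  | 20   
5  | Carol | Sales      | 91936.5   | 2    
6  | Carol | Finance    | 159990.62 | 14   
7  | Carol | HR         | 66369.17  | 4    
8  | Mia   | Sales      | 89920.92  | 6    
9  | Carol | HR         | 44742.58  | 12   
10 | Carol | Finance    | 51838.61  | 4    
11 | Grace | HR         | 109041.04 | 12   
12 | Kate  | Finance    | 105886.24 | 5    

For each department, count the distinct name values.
SELECT department, COUNT(DISTINCT name)
FROM employees
GROUP BY department

Result:
  Finance: 3 distinct
  HR: 2 distinct
  Sales: 4 distinct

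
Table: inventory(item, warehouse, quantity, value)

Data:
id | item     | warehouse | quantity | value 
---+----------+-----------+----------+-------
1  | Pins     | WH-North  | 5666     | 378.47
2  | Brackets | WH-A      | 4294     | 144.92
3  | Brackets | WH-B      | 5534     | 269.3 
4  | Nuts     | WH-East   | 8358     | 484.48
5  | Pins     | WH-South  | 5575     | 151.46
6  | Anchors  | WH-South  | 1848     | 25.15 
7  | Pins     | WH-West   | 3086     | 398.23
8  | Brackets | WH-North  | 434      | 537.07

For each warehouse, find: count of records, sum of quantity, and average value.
SELECT warehouse,
       COUNT(*) as cnt,
       SUM(quantity) as total_quantity,
       AVG(value) as avg_value
FROM inventory
GROUP BY warehouse

Result:
  WH-A: 1 records, 4294 total quantity, 144.92 avg value
  WH-B: 1 records, 5534 total quantity, 269.30 avg value
  WH-East: 1 records, 8358 total quantity, 484.48 avg value
  WH-North: 2 records, 6100 total quantity, 457.77 avg value
  WH-South: 2 records, 7423 total quantity, 88.31 avg value
  WH-West: 1 records, 3086 total quantity, 398.23 avg value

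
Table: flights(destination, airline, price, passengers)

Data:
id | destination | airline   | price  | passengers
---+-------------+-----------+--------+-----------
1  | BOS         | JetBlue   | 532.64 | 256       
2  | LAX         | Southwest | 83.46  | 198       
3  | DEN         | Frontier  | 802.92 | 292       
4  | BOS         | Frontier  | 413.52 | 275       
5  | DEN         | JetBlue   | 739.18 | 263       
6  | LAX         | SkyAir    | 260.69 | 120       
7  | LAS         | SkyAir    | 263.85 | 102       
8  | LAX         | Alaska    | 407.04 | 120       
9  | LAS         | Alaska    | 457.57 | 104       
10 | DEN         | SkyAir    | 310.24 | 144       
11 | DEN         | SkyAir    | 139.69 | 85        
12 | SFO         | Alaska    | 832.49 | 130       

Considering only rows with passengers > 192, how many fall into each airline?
SELECT airline, COUNT(*)
FROM flights
WHERE passengers > 192
GROUP BY airline

Note: WHERE filters rows before grouping.

Result:
  Frontier: 2
  JetBlue: 2
  Southwest: 1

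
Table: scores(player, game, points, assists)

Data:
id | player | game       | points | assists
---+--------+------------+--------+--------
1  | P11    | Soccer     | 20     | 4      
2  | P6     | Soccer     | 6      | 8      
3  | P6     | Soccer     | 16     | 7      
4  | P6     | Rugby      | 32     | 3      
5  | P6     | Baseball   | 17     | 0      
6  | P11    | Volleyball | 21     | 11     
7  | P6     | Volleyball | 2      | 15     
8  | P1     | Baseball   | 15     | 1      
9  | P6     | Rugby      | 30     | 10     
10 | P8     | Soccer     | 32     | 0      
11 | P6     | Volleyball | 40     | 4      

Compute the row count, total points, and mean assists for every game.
SELECT game,
       COUNT(*) as cnt,
       SUM(points) as total_points,
       AVG(assists) as avg_assists
FROM scores
GROUP BY game

Result:
  Baseball: 2 records, 32 total points, 0.50 avg assists
  Rugby: 2 records, 62 total points, 6.50 avg assists
  Soccer: 4 records, 74 total points, 4.75 avg assists
  Volleyball: 3 records, 63 total points, 10.00 avg assists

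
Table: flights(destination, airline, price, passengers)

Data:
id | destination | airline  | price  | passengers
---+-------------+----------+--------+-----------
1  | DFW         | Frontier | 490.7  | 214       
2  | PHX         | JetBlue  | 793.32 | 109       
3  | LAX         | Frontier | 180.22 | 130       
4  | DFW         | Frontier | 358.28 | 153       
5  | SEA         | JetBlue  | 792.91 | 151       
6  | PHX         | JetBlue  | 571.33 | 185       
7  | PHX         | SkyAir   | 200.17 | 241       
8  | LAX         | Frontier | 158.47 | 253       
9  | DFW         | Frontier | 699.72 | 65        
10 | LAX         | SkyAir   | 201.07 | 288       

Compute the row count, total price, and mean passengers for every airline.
SELECT airline,
       COUNT(*) as cnt,
       SUM(price) as total_price,
       AVG(passengers) as avg_passengers
FROM flights
GROUP BY airline

Result:
  Frontier: 5 records, 1887.39 total price, 163.00 avg passengers
  JetBlue: 3 records, 2157.56 total price, 148.33 avg passengers
  SkyAir: 2 records, 401.24 total price, 264.50 avg passengers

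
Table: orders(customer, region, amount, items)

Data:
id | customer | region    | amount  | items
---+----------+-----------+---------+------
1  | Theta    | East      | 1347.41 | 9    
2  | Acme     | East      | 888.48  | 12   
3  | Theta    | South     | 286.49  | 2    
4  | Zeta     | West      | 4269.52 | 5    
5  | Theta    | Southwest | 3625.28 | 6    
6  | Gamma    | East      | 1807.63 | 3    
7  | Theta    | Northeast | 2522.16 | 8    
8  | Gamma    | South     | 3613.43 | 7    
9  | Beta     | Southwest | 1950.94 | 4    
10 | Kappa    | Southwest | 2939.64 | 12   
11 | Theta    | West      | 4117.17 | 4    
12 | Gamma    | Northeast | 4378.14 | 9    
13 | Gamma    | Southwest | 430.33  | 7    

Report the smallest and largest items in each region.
SELECT region, MIN(items), MAX(items)
FROM orders
GROUP BY region

Result:
  East: min=3, max=12
  Northeast: min=8, max=9
  South: min=2, max=7
  Southwest: min=4, max=12
  West: min=4, max=5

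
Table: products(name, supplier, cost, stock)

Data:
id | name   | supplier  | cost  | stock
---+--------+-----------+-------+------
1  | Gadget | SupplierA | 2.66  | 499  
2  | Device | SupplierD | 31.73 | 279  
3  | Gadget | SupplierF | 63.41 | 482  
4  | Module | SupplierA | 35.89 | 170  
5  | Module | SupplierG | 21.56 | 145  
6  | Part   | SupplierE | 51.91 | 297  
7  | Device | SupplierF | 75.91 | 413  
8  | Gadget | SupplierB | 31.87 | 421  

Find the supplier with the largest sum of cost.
SELECT supplier, SUM(cost) as val
FROM products
GROUP BY supplier
ORDER BY val DESC
LIMIT 1

Result: SupplierF with sum(cost) = 139.32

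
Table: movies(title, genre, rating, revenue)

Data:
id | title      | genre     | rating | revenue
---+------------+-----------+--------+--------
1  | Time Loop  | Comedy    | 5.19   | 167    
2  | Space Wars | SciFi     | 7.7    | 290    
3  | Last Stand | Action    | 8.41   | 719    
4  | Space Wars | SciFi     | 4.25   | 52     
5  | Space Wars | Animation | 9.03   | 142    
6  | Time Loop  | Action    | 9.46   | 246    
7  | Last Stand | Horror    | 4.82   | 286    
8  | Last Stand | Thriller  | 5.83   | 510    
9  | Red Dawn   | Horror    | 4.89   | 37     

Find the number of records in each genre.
SELECT genre, COUNT(*) as count
FROM movies
GROUP BY genre

Result:
  Action: 2
  Animation: 1
  Comedy: 1
  Horror: 2
  SciFi: 2
  Thriller: 1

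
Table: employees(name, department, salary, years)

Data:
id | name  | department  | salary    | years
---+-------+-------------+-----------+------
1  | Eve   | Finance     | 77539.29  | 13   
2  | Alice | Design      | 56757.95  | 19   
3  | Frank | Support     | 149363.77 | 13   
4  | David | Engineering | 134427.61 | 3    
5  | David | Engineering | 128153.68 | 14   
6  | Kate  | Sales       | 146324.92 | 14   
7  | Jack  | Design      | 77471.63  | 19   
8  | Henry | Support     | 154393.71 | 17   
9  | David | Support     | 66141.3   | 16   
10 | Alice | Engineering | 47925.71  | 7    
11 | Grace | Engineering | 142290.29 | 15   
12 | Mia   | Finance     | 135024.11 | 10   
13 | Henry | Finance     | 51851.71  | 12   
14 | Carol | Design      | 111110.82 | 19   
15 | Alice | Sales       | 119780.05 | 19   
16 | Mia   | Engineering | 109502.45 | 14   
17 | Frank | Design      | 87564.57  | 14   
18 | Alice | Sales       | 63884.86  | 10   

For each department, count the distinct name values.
SELECT department, COUNT(DISTINCT name)
FROM employees
GROUP BY department

Result:
  Design: 4 distinct
  Engineering: 4 distinct
  Finance: 3 distinct
  Sales: 2 distinct
  Support: 3 distinct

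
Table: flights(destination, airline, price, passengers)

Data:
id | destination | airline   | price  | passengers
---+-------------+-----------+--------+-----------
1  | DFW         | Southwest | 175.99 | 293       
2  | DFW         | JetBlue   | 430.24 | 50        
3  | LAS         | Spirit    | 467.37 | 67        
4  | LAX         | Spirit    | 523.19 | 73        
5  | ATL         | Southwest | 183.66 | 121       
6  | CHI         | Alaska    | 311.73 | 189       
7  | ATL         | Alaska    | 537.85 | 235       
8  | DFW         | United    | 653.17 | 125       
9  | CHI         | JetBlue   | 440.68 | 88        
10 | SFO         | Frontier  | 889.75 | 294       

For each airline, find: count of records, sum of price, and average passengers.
SELECT airline,
       COUNT(*) as cnt,
       SUM(price) as total_price,
       AVG(passengers) as avg_passengers
FROM flights
GROUP BY airline

Result:
  Alaska: 2 records, 849.58 total price, 212.00 avg passengers
  Frontier: 1 records, 889.75 total price, 294.00 avg passengers
  JetBlue: 2 records, 870.92 total price, 69.00 avg passengers
  Southwest: 2 records, 359.65 total price, 207.00 avg passengers
  Spirit: 2 records, 990.56 total price, 70.00 avg passengers
  United: 1 records, 653.17 total price, 125.00 avg passengers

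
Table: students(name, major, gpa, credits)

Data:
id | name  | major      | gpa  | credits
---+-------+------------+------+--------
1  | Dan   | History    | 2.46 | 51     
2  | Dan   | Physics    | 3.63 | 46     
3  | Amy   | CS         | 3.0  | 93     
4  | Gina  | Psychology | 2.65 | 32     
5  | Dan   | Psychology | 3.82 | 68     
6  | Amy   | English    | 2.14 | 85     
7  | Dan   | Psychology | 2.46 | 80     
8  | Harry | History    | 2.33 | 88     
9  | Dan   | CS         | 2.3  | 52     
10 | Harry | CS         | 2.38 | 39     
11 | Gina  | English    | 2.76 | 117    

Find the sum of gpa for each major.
SELECT major, SUM(gpa) as result
FROM students
GROUP BY major

Result:
  CS: 7.68
  English: 4.90
  History: 4.79
  Physics: 3.63
  Psychology: 8.93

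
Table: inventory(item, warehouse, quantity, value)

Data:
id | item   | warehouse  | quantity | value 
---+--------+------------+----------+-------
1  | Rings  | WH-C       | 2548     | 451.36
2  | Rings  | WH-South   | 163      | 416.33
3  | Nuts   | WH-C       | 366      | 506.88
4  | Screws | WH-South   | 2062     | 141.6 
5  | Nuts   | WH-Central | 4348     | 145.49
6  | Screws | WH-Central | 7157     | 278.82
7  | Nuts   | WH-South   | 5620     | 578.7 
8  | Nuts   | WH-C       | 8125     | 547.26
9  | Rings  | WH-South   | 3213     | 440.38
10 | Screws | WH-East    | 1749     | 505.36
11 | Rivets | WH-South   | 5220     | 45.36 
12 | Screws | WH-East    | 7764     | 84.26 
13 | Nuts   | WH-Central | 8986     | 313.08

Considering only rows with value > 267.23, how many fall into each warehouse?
SELECT warehouse, COUNT(*)
FROM inventory
WHERE value > 267.23
GROUP BY warehouse

Note: WHERE filters rows before grouping.

Result:
  WH-C: 3
  WH-Central: 2
  WH-East: 1
  WH-South: 3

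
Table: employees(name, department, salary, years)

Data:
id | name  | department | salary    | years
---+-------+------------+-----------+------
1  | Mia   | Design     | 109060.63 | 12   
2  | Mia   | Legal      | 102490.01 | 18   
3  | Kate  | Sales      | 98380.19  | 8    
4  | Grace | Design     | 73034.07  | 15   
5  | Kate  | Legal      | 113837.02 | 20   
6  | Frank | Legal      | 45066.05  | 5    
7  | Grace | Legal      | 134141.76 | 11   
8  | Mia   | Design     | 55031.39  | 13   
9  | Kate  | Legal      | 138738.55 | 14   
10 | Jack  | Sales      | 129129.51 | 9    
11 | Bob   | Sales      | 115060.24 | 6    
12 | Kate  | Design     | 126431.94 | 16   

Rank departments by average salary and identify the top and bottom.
SELECT department, AVG(salary)
FROM employees
GROUP BY department
ORDER BY AVG(salary)

All groups:
  Design: 90889.51
  Legal: 106854.68
  Sales: 114189.98

Highest: Sales (114189.98)
Lowest: Design (90889.51)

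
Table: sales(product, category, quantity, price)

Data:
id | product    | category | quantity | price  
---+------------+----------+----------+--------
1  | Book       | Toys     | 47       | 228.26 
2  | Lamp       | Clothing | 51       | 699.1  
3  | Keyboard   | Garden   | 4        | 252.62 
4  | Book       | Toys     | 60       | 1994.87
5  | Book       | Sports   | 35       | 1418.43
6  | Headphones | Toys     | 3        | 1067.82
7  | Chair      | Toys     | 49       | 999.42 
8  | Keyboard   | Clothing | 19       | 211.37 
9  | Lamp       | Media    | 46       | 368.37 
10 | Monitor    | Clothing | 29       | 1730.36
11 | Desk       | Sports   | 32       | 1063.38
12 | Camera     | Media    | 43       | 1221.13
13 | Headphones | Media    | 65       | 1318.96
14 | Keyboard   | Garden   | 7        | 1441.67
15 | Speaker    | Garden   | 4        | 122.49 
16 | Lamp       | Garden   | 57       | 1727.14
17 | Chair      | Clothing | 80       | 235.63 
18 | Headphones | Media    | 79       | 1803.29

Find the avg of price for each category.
SELECT category, AVG(price) as result
FROM sales
GROUP BY category

Result:
  Clothing: 719.12
  Garden: 885.98
  Media: 1177.94
  Sports: 1240.91
  Toys: 1072.59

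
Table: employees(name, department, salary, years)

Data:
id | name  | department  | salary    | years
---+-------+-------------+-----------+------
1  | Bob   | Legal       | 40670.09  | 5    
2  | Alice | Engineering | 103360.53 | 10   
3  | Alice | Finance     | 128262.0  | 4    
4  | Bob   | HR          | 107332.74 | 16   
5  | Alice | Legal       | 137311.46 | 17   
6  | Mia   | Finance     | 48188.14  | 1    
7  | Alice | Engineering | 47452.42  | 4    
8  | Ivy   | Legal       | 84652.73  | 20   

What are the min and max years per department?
SELECT department, MIN(years), MAX(years)
FROM employees
GROUP BY department

Result:
  Engineering: min=4, max=10
  Finance: min=1, max=4
  HR: min=16, max=16
  Legal: min=5, max=20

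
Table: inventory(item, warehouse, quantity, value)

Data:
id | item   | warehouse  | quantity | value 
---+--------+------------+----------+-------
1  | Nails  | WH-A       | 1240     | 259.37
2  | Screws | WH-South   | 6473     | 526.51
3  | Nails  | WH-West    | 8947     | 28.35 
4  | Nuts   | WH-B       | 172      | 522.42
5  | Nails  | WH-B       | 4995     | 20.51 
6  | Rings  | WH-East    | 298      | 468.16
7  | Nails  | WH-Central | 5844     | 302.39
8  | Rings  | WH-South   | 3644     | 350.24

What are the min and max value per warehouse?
SELECT warehouse, MIN(value), MAX(value)
FROM inventory
GROUP BY warehouse

Result:
  WH-A: min=259.37, max=259.37
  WH-B: min=20.51, max=522.42
  WH-Central: min=302.39, max=302.39
  WH-East: min=468.16, max=468.16
  WH-South: min=350.24, max=526.51
  WH-West: min=28.35, max=28.35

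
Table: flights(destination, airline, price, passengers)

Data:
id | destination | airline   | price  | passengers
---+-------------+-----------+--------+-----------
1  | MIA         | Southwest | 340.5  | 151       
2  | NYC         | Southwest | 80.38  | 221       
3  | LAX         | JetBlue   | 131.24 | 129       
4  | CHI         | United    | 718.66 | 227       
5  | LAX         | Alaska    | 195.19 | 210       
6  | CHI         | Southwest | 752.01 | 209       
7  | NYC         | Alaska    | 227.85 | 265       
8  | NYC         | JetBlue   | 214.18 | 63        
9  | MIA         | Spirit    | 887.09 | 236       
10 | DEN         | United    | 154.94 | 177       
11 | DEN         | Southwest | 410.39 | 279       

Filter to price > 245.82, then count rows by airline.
SELECT airline, COUNT(*)
FROM flights
WHERE price > 245.82
GROUP BY airline

Note: WHERE filters rows before grouping.

Result:
  Southwest: 3
  Spirit: 1
  United: 1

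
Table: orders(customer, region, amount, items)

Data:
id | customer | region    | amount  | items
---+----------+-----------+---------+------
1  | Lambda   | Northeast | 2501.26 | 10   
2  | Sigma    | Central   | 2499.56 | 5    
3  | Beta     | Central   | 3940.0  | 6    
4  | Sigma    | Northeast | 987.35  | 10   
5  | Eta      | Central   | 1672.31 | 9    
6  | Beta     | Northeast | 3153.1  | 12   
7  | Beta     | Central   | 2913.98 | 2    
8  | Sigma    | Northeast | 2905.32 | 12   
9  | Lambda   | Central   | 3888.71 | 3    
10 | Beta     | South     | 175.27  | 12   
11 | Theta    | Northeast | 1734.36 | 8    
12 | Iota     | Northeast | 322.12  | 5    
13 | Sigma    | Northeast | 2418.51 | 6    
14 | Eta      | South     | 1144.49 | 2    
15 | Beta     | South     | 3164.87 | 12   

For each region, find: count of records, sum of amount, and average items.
SELECT region,
       COUNT(*) as cnt,
       SUM(amount) as total_amount,
       AVG(items) as avg_items
FROM orders
GROUP BY region

Result:
  Central: 5 records, 14914.56 total amount, 5.00 avg items
  Northeast: 7 records, 14022.02 total amount, 9.00 avg items
  South: 3 records, 4484.63 total amount, 8.67 avg items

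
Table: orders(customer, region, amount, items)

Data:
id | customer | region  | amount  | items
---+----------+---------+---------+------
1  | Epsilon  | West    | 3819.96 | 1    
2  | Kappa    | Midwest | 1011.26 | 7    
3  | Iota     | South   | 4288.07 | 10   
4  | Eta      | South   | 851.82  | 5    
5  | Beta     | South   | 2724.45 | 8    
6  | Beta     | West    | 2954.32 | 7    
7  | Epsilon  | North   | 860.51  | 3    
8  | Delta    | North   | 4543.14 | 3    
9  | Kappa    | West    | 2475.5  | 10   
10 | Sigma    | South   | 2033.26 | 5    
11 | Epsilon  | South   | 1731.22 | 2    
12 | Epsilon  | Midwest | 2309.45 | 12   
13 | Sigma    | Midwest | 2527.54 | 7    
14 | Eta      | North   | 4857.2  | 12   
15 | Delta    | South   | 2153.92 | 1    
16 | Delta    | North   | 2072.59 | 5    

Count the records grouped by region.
SELECT region, COUNT(*) as count
FROM orders
GROUP BY region

Result:
  Midwest: 3
  North: 4
  South: 6
  West: 3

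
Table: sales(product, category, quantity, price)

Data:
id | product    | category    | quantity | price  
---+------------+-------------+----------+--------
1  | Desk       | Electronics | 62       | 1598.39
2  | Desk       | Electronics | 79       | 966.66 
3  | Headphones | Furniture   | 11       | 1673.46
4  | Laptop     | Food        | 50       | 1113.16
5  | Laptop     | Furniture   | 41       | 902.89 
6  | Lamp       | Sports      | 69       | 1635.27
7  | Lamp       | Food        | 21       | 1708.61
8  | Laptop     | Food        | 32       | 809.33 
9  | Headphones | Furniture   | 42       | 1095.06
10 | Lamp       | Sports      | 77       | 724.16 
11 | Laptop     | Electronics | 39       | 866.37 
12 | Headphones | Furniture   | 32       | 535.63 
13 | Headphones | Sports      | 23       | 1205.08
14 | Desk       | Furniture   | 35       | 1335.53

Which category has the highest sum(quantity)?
SELECT category, SUM(quantity) as val
FROM sales
GROUP BY category
ORDER BY val DESC
LIMIT 1

Result: Electronics with sum(quantity) = 180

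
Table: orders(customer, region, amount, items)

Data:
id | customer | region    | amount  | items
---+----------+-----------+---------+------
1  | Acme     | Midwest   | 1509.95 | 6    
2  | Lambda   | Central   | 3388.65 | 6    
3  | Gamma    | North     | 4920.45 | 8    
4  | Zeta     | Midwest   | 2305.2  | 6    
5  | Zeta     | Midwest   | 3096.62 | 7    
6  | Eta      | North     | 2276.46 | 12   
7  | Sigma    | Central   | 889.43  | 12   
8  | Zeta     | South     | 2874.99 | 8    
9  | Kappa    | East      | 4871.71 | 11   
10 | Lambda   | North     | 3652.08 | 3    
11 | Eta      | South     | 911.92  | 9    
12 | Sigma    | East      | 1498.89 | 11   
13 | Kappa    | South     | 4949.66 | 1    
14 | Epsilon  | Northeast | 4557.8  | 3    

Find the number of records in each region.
SELECT region, COUNT(*) as count
FROM orders
GROUP BY region

Result:
  Central: 2
  East: 2
  Midwest: 3
  North: 3
  Northeast: 1
  South: 3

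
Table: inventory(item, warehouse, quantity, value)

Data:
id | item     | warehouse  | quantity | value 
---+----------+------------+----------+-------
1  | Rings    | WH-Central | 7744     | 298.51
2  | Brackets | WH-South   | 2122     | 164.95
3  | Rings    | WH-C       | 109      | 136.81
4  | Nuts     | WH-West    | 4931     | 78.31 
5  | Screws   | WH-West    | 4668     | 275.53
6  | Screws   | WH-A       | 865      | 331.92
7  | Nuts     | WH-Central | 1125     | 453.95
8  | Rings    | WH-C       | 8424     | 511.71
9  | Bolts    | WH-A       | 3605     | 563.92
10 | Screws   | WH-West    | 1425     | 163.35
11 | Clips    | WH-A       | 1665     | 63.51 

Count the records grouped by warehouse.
SELECT warehouse, COUNT(*) as count
FROM inventory
GROUP BY warehouse

Result:
  WH-A: 3
  WH-C: 2
  WH-Central: 2
  WH-South: 1
  WH-West: 3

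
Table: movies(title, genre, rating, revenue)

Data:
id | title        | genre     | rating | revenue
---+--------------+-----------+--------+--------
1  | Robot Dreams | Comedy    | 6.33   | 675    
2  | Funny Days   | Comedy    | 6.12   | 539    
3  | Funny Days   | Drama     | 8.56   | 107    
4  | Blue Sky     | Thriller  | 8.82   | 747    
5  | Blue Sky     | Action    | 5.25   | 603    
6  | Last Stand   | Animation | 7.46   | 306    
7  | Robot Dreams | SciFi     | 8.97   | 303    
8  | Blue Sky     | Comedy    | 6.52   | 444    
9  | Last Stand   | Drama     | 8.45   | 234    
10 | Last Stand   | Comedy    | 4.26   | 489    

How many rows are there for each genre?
SELECT genre, COUNT(*) as count
FROM movies
GROUP BY genre

Result:
  Action: 1
  Animation: 1
  Comedy: 4
  Drama: 2
  SciFi: 1
  Thriller: 1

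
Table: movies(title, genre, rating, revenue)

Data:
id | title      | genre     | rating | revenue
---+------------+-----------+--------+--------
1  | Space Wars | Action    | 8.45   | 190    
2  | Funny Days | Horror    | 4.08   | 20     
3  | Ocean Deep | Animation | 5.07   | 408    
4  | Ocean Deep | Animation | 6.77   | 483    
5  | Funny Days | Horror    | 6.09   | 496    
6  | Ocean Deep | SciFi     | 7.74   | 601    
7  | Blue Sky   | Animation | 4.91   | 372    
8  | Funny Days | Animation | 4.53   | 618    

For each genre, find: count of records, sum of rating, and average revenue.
SELECT genre,
       COUNT(*) as cnt,
       SUM(rating) as total_rating,
       AVG(revenue) as avg_revenue
FROM movies
GROUP BY genre

Result:
  Action: 1 records, 8.45 total rating, 190.00 avg revenue
  Animation: 4 records, 21.28 total rating, 470.25 avg revenue
  Horror: 2 records, 10.17 total rating, 258.00 avg revenue
  SciFi: 1 records, 7.74 total rating, 601.00 avg revenue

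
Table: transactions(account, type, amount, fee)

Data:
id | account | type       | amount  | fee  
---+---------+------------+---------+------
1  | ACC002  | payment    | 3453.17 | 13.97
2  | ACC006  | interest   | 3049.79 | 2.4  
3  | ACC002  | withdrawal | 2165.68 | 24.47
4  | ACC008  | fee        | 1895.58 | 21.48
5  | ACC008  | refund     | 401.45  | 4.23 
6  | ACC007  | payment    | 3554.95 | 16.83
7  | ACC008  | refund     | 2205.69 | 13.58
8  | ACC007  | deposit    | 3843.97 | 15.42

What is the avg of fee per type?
SELECT type, AVG(fee) as result
FROM transactions
GROUP BY type

Result:
  deposit: 15.42
  fee: 21.48
  interest: 2.40
  payment: 15.40
  refund: 8.91
  withdrawal: 24.47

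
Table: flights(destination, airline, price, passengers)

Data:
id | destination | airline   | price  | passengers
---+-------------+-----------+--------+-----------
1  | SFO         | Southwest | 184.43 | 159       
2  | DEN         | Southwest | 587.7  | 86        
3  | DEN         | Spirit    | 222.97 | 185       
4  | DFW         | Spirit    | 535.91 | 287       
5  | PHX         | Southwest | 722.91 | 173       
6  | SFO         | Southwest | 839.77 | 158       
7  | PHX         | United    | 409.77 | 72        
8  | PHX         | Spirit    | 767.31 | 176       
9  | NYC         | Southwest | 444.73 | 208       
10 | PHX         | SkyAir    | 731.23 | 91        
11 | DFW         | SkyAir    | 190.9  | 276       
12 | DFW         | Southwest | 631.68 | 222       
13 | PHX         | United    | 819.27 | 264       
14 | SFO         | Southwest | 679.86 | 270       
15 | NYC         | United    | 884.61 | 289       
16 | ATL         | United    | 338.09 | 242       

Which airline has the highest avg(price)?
SELECT airline, AVG(price) as val
FROM flights
GROUP BY airline
ORDER BY val DESC
LIMIT 1

Result: United with avg(price) = 612.94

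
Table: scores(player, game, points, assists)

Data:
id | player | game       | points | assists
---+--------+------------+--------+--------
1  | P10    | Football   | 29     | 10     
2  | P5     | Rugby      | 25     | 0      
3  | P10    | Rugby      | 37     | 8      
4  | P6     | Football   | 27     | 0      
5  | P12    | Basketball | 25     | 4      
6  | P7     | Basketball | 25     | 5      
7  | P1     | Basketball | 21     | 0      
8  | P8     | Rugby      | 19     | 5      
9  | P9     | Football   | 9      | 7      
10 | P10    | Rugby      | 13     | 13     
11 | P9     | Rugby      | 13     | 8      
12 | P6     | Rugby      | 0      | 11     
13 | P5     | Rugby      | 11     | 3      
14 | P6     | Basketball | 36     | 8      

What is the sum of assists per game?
SELECT game, SUM(assists) as result
FROM scores
GROUP BY game

Result:
  Basketball: 17
  Football: 17
  Rugby: 48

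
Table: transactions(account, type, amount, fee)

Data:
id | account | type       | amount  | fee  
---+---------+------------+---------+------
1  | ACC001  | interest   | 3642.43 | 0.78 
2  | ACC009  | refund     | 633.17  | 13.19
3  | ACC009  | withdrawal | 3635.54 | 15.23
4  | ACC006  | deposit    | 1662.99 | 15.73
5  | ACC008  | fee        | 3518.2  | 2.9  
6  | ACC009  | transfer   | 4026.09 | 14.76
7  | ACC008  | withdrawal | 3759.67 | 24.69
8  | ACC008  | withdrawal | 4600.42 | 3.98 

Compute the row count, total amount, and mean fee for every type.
SELECT type,
       COUNT(*) as cnt,
       SUM(amount) as total_amount,
       AVG(fee) as avg_fee
FROM transactions
GROUP BY type

Result:
  deposit: 1 records, 1662.99 total amount, 15.73 avg fee
  fee: 1 records, 3518.20 total amount, 2.90 avg fee
  interest: 1 records, 3642.43 total amount, 0.78 avg fee
  refund: 1 records, 633.17 total amount, 13.19 avg fee
  transfer: 1 records, 4026.09 total amount, 14.76 avg fee
  withdrawal: 3 records, 11995.63 total amount, 14.63 avg fee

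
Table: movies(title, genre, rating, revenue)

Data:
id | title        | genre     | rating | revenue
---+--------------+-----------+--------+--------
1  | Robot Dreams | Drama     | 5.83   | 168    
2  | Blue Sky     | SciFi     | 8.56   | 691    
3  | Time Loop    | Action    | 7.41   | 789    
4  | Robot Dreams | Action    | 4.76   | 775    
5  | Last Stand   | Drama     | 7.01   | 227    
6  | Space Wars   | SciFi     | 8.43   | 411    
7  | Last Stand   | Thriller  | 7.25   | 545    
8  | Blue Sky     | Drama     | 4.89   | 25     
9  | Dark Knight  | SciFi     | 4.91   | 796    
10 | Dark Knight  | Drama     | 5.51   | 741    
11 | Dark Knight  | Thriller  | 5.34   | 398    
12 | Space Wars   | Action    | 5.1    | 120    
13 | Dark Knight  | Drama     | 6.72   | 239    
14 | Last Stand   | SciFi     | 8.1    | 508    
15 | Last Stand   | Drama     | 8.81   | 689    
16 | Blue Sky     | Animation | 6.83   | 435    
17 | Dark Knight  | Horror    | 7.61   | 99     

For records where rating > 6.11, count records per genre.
SELECT genre, COUNT(*)
FROM movies
WHERE rating > 6.11
GROUP BY genre

Note: WHERE filters rows before grouping.

Result:
  Action: 1
  Animation: 1
  Drama: 3
  Horror: 1
  SciFi: 3
  Thriller: 1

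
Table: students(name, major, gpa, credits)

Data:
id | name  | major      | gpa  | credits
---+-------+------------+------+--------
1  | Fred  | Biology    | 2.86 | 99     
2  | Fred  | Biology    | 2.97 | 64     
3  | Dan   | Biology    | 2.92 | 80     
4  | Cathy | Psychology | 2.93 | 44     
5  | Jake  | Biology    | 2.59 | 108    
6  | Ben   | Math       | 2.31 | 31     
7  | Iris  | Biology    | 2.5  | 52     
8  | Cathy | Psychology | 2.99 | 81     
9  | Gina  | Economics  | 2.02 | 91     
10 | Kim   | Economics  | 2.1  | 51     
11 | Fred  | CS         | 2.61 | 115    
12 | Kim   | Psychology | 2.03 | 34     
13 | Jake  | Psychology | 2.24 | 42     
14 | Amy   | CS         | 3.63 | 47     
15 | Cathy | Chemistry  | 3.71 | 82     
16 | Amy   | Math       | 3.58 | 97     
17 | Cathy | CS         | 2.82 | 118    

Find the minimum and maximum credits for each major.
SELECT major, MIN(credits), MAX(credits)
FROM students
GROUP BY major

Result:
  Biology: min=52, max=108
  CS: min=47, max=118
  Chemistry: min=82, max=82
  Economics: min=51, max=91
  Math: min=31, max=97
  Psychology: min=34, max=81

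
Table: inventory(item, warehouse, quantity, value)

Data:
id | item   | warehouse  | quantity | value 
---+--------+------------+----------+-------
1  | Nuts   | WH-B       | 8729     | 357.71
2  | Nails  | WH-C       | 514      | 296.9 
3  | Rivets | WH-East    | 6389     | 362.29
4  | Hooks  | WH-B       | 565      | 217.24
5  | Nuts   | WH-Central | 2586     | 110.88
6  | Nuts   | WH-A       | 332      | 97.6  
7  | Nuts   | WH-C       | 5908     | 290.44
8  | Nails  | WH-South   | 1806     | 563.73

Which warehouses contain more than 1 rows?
SELECT warehouse, COUNT(*) as cnt
FROM inventory
GROUP BY warehouse
HAVING COUNT(*) > 1

Result:
  WH-B: 2
  WH-C: 2

Note: HAVING filters groups after aggregation, WHERE filters rows before.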